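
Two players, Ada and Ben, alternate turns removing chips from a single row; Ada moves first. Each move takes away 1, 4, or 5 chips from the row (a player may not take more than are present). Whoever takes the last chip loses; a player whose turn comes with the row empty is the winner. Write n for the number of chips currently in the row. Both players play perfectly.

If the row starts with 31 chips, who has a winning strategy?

Ada wins.

Build the W/L table. Terminal = W. A non-terminal position is W if it has a move to some L; otherwise it is L.
n=0: no move; the opponent has just taken the last chip and therefore loses → W
n=1: only reaches 0(W), which is W → L
n=2: reaches L-position 1 → W
n=3: only reaches 2(W), which is W → L
n=4: reaches L-position 3 → W
n=5: reaches L-position 1 → W
n=6: reaches L-position 1 → W
n=7: reaches L-position 3 → W
n=8: reaches L-position 3 → W
n=9: only reaches 8(W), 5(W), 4(W), all W → L
n=10: reaches L-position 9 → W
n=11: only reaches 10(W), 7(W), 6(W), all W → L
n=12: reaches L-position 11 → W
n=13: reaches L-position 9 → W
n=14: reaches L-position 9 → W
n=15: reaches L-position 11 → W
n=16: reaches L-position 11 → W
n=17: only reaches 16(W), 13(W), 12(W), all W → L
n=18: reaches L-position 17 → W
n=19: only reaches 18(W), 15(W), 14(W), all W → L
n=20: reaches L-position 19 → W
n=21: reaches L-position 17 → W
n=22: reaches L-position 17 → W
n=23: reaches L-position 19 → W
n=24: reaches L-position 19 → W
n=25: only reaches 24(W), 21(W), 20(W), all W → L
n=26: reaches L-position 25 → W
n=27: only reaches 26(W), 23(W), 22(W), all W → L
n=28: reaches L-position 27 → W
n=29: reaches L-position 25 → W
n=30: reaches L-position 25 → W
n=31: reaches L-position 27 → W
The starting position 31 is W: Ada should remove 4, leaving 27, handing over an L position.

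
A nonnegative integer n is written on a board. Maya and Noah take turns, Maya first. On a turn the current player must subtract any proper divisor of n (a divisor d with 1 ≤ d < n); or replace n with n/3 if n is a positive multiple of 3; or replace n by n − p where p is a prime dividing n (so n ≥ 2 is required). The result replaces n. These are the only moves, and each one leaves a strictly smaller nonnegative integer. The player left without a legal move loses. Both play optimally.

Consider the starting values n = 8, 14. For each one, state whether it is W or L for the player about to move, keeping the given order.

Positions with no move are L. A position that does have a move is losing for the player to move precisely when every available move leads to a winning position for the opponent. Fill in the labels:
n=0: no move → L
n=1: no move → L
n=2: reaches L-position 0 → W
n=3: reaches L-position 0 → W
n=4: only reaches 2(W), 3(W), all W → L
n=5: reaches L-position 0 → W
n=6: reaches L-position 4 → W
n=7: reaches L-position 0 → W
n=8: reaches L-position 4 → W
n=9: only reaches 3(W), 6(W), 8(W), all W → L
n=10: reaches L-position 9 → W
n=11: reaches L-position 0 → W
n=12: reaches L-position 4 → W
n=13: reaches L-position 0 → W
n=14: only reaches 7(W), 12(W), 13(W), all W → L

8: W, 14: L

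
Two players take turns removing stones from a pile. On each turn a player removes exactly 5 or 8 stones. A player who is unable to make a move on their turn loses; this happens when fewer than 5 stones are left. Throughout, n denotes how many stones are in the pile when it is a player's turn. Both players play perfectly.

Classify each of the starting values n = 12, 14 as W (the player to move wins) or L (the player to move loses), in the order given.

12: W, 14: L

Work bottom-up. With no move the player to move loses. Otherwise the position is W if at least one move leads to an L position for the opponent, and L if every move leads to a W.
n=0: no move → L
n=1: no move → L
n=2: no move → L
n=3: no move → L
n=4: no move → L
n=5: W (go to 0, an L position)
n=6: W (go to 1, an L position)
n=7: W (go to 2, an L position)
n=8: W (go to 3, an L position)
n=9: W (go to 4, an L position)
n=10: W (go to 2, an L position)
n=11: W (go to 3, an L position)
n=12: W (go to 4, an L position)
n=13: L (options 8(W), 5(W) are all W)
n=14: L (options 9(W), 6(W) are all W)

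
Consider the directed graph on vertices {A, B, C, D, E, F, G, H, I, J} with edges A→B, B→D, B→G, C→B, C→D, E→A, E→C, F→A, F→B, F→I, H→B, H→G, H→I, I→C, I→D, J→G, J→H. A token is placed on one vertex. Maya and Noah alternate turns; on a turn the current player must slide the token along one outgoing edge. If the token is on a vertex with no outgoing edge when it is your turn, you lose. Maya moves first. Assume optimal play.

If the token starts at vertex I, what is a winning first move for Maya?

Positions with no move are L. A position that does have a move is losing for the player to move precisely when every available move leads to a winning position for the opponent. Fill in the labels:
Every edge goes from a vertex to one that appears earlier in the order G, D, B, C, I, H, A, F, J, E, so processing vertices in that order labels each vertex after all of its successors.
G: no outgoing edge → L
D: no outgoing edge → L
B: reaches L-position D → W
C: reaches L-position D → W
I: reaches L-position D → W
H: reaches L-position G → W
A: only reaches B(W), which is W → L
F: reaches L-position A → W
J: reaches L-position G → W
E: reaches L-position A → W
From I, the L positions reachable in one move are: D.

Move to D.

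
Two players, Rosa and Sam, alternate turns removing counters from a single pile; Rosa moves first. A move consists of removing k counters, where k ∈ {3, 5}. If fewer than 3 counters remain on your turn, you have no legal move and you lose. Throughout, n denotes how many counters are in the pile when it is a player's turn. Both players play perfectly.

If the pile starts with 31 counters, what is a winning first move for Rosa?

Use the standard recursion: the mover loses at a terminal position; elsewhere, the mover wins exactly when some move hands the opponent an L position.
n=0: no move → L
n=1: no move → L
n=2: no move → L
n=3: →0(L), so W
n=4: →1(L), so W
n=5: →2(L), so W
n=6: →1(L), so W
n=7: →2(L), so W
n=8: →5(W), 3(W) — all W, so L
n=9: →6(W), 4(W) — all W, so L
n=10: →7(W), 5(W) — all W, so L
n=11: →8(L), so W
n=12: →9(L), so W
n=13: →10(L), so W
n=14: →9(L), so W
n=15: →10(L), so W
n=16: →13(W), 11(W) — all W, so L
n=17: →14(W), 12(W) — all W, so L
n=18: →15(W), 13(W) — all W, so L
n=19: →16(L), so W
n=20: →17(L), so W
n=21: →18(L), so W
n=22: →17(L), so W
n=23: →18(L), so W
n=24: →21(W), 19(W) — all W, so L
n=25: →22(W), 20(W) — all W, so L
n=26: →23(W), 21(W) — all W, so L
n=27: →24(L), so W
n=28: →25(L), so W
n=29: →26(L), so W
n=30: →25(L), so W
n=31: →26(L), so W
From 31, the L positions reachable in one move are: 26.

Remove 5, leaving 26.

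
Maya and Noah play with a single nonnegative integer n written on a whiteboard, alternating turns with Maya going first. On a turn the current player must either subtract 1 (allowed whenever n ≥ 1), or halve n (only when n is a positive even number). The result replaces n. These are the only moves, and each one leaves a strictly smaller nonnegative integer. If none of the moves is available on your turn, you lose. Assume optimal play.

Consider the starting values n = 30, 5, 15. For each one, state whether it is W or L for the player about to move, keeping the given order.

Use the standard recursion: the mover loses at a terminal position; elsewhere, the mover wins exactly when some move hands the opponent an L position.
n=0: no move → L
n=1: can move to 0, which is L ⇒ W
n=2: the only move is to 1(W), a W ⇒ L
n=3: can move to 2, which is L ⇒ W
n=4: can move to 2, which is L ⇒ W
n=5: the only move is to 4(W), a W ⇒ L
n=6: can move to 5, which is L ⇒ W
n=7: the only move is to 6(W), a W ⇒ L
n=8: can move to 7, which is L ⇒ W
n=9: the only move is to 8(W), a W ⇒ L
n=10: can move to 5, which is L ⇒ W
n=11: the only move is to 10(W), a W ⇒ L
n=12: can move to 11, which is L ⇒ W
n=13: the only move is to 12(W), a W ⇒ L
n=14: can move to 7, which is L ⇒ W
n=15: the only move is to 14(W), a W ⇒ L
n=16: can move to 15, which is L ⇒ W
n=17: the only move is to 16(W), a W ⇒ L
n=18: can move to 9, which is L ⇒ W
n=19: the only move is to 18(W), a W ⇒ L
n=20: can move to 19, which is L ⇒ W
n=21: the only move is to 20(W), a W ⇒ L
n=22: can move to 11, which is L ⇒ W
n=23: the only move is to 22(W), a W ⇒ L
n=24: can move to 23, which is L ⇒ W
n=25: the only move is to 24(W), a W ⇒ L
n=26: can move to 13, which is L ⇒ W
n=27: the only move is to 26(W), a W ⇒ L
n=28: can move to 27, which is L ⇒ W
n=29: the only move is to 28(W), a W ⇒ L
n=30: can move to 15, which is L ⇒ W

30: W, 5: L, 15: L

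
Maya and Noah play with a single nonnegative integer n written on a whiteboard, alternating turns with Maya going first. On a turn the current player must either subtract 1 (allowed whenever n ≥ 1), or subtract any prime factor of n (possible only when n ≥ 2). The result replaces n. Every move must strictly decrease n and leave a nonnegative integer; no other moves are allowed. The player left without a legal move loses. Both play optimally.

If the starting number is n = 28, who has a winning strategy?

Work bottom-up. With no move the player to move loses. Otherwise the position is W if at least one move leads to an L position for the opponent, and L if every move leads to a W.
n=0: no move → L
n=1: →0(L), so W
n=2: →0(L), so W
n=3: →0(L), so W
n=4: →2(W), 3(W) — all W, so L
n=5: →0(L), so W
n=6: →4(L), so W
n=7: →0(L), so W
n=8: →6(W), 7(W) — all W, so L
n=9: →8(L), so W
n=10: →8(L), so W
n=11: →0(L), so W
n=12: →9(W), 10(W), 11(W) — all W, so L
n=13: →0(L), so W
n=14: →12(L), so W
n=15: →12(L), so W
n=16: →14(W), 15(W) — all W, so L
n=17: →0(L), so W
n=18: →16(L), so W
n=19: →0(L), so W
n=20: →15(W), 18(W), 19(W) — all W, so L
n=21: →20(L), so W
n=22: →20(L), so W
n=23: →0(L), so W
n=24: →21(W), 22(W), 23(W) — all W, so L
n=25: →20(L), so W
n=26: →24(L), so W
n=27: →24(L), so W
n=28: →21(W), 26(W), 27(W) — all W, so L
Every move from 28 reaches a W position, so the mover loses.

Noah wins.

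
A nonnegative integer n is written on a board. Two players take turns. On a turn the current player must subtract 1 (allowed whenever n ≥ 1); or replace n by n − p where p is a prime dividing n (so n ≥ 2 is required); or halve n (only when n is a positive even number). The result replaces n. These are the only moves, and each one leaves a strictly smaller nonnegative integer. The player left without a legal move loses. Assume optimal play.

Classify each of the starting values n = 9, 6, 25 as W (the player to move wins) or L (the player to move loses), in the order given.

9: L, 6: W, 25: W

Build the W/L table. Terminal = L. A non-terminal position is W if it has a move to some L; otherwise it is L.
n=0: no move → L
n=1: can move to 0, which is L ⇒ W
n=2: can move to 0, which is L ⇒ W
n=3: can move to 0, which is L ⇒ W
n=4: moves to 2(W), 3(W); every one is W ⇒ L
n=5: can move to 0, which is L ⇒ W
n=6: can move to 4, which is L ⇒ W
n=7: can move to 0, which is L ⇒ W
n=8: can move to 4, which is L ⇒ W
n=9: moves to 6(W), 8(W); every one is W ⇒ L
n=10: can move to 9, which is L ⇒ W
n=11: can move to 0, which is L ⇒ W
n=12: can move to 9, which is L ⇒ W
n=13: can move to 0, which is L ⇒ W
n=14: moves to 7(W), 12(W), 13(W); every one is W ⇒ L
n=15: can move to 14, which is L ⇒ W
n=16: can move to 14, which is L ⇒ W
n=17: can move to 0, which is L ⇒ W
n=18: can move to 9, which is L ⇒ W
n=19: can move to 0, which is L ⇒ W
n=20: moves to 10(W), 15(W), 18(W), 19(W); every one is W ⇒ L
n=21: can move to 14, which is L ⇒ W
n=22: can move to 20, which is L ⇒ W
n=23: can move to 0, which is L ⇒ W
n=24: moves to 12(W), 21(W), 22(W), 23(W); every one is W ⇒ L
n=25: can move to 20, which is L ⇒ W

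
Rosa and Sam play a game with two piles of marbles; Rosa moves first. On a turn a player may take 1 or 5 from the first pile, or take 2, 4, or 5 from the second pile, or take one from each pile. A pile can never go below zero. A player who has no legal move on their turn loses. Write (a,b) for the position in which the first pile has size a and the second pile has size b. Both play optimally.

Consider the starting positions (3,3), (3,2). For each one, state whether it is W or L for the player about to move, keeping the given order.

Build the W/L table. Terminal = L. A non-terminal position is W if it has a move to some L; otherwise it is L.
No move ever increases a pile, so every position that can arise here has a ≤ 3 and b ≤ 3; it is enough to label the cells with 0 ≤ a ≤ 3 and 0 ≤ b ≤ 3.
Every move lowers a or b (never raises either), so fill the grid row by row in increasing a, and left to right within a row: each cell's successors are then already labelled.
      b=0  b=1  b=2  b=3
a=0:    L    L    W    W
a=1:    W    W    W    L
a=2:    L    L    W    W
a=3:    W    W    W    L
Cells with no legal move (terminal, hence L): (0,0), (0,1).
The remaining L cells, each justified by listing all of its moves:
(1,3): L (options (0,3)(W), (1,1)(W), (0,2)(W) are all W)
(2,0): L (sole option (1,0)(W) is W)
(2,1): L (options (1,1)(W), (1,0)(W) are all W)
(3,3): L (options (2,3)(W), (3,1)(W), (2,2)(W) are all W)
Every other cell has at least one move into one of the L cells above, so it is W.
(3,3): one of the L cells justified above, so L
(3,2): the move to (2,1) reaches an L cell, so W

(3,3): L, (3,2): W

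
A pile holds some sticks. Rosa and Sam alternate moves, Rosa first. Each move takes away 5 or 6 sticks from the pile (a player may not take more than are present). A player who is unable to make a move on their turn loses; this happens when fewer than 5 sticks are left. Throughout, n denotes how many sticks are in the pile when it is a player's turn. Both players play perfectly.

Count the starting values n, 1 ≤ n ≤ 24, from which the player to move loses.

Use the standard recursion: the mover loses at a terminal position; elsewhere, the mover wins exactly when some move hands the opponent an L position.
n=0: no move → L
n=1: no move → L
n=2: no move → L
n=3: no move → L
n=4: no move → L
n=5: reaches L-position 0 → W
n=6: reaches L-position 1 → W
n=7: reaches L-position 2 → W
n=8: reaches L-position 3 → W
n=9: reaches L-position 4 → W
n=10: reaches L-position 4 → W
n=11: only reaches 6(W), 5(W), all W → L
n=12: only reaches 7(W), 6(W), all W → L
n=13: only reaches 8(W), 7(W), all W → L
n=14: only reaches 9(W), 8(W), all W → L
n=15: only reaches 10(W), 9(W), all W → L
n=16: reaches L-position 11 → W
n=17: reaches L-position 12 → W
n=18: reaches L-position 13 → W
n=19: reaches L-position 14 → W
n=20: reaches L-position 15 → W
n=21: reaches L-position 15 → W
n=22: only reaches 17(W), 16(W), all W → L
n=23: only reaches 18(W), 17(W), all W → L
n=24: only reaches 19(W), 18(W), all W → L
L entries with 1 ≤ n ≤ 24 (n=0 is outside the asked range and is not counted): n = 1, 2, 3, 4, 11, 12, 13, 14, 15, 22, 23, 24; that makes 12.

12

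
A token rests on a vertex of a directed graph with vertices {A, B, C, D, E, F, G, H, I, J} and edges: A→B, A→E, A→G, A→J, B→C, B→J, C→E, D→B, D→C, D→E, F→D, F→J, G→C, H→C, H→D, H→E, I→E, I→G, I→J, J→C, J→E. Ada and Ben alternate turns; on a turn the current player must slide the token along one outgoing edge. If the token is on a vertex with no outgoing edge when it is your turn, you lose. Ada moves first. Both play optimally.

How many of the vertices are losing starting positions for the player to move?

4

Classify positions by backward induction: terminal positions (no move available) are L. From any other position, the mover wins iff some move reaches an L.
Every edge goes from a vertex to one that appears earlier in the order E, C, J, G, B, A, D, F, I, H, so processing vertices in that order labels each vertex after all of its successors.
E: no outgoing edge → L
C: →E(L), so W
J: →E(L), so W
G: →C(W) only, which is W, so L
B: →J(W), C(W) — all W, so L
A: →B(L), so W
D: →B(L), so W
F: →D(W), J(W) — all W, so L
I: →G(L), so W
H: →E(L), so W
The L vertices are B, E, F, G; that is 4 in all.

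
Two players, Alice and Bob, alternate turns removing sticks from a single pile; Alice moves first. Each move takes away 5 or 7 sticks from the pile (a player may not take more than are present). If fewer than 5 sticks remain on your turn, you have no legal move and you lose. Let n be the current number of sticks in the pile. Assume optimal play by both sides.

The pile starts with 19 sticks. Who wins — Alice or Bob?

Label each position W (a win for the player to move) or L (a loss). A position with no legal move is L; any other position is W exactly when some move reaches an L, and L when every move reaches a W.
n=0: no move → L
n=1: no move → L
n=2: no move → L
n=3: no move → L
n=4: no move → L
n=5: →0(L), so W
n=6: →1(L), so W
n=7: →2(L), so W
n=8: →3(L), so W
n=9: →4(L), so W
n=10: →3(L), so W
n=11: →4(L), so W
n=12: →7(W), 5(W) — all W, so L
n=13: →8(W), 6(W) — all W, so L
n=14: →9(W), 7(W) — all W, so L
n=15: →10(W), 8(W) — all W, so L
n=16: →11(W), 9(W) — all W, so L
n=17: →12(L), so W
n=18: →13(L), so W
n=19: →14(L), so W
From 19 Alice can remove 5, leaving 14, reaching an L position.

Alice wins.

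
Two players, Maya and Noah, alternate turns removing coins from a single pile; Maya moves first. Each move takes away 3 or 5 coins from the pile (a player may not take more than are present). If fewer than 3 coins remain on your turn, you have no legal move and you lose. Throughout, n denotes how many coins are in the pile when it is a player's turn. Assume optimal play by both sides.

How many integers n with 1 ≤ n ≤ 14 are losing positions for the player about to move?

Positions with no move are L. A position that does have a move is losing for the player to move precisely when every available move leads to a winning position for the opponent. Fill in the labels:
n=0: no move → L
n=1: no move → L
n=2: no move → L
n=3: can move to 0, which is L ⇒ W
n=4: can move to 1, which is L ⇒ W
n=5: can move to 2, which is L ⇒ W
n=6: can move to 1, which is L ⇒ W
n=7: can move to 2, which is L ⇒ W
n=8: moves to 5(W), 3(W); every one is W ⇒ L
n=9: moves to 6(W), 4(W); every one is W ⇒ L
n=10: moves to 7(W), 5(W); every one is W ⇒ L
n=11: can move to 8, which is L ⇒ W
n=12: can move to 9, which is L ⇒ W
n=13: can move to 10, which is L ⇒ W
n=14: can move to 9, which is L ⇒ W
L entries with 1 ≤ n ≤ 14 (n=0 is outside the asked range and is not counted): n = 1, 2, 8, 9, 10; that makes 5.

5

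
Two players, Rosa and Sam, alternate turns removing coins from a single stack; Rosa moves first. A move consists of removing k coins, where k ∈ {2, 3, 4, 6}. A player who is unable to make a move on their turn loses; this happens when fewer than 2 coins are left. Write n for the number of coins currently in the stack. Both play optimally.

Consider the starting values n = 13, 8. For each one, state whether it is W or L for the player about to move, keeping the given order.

13: W, 8: L

Work bottom-up. With no move the player to move loses. Otherwise the position is W if at least one move leads to an L position for the opponent, and L if every move leads to a W.
n=0: no move → L
n=1: no move → L
n=2: →0(L), so W
n=3: →1(L), so W
n=4: →1(L), so W
n=5: →1(L), so W
n=6: →0(L), so W
n=7: →1(L), so W
n=8: →6(W), 5(W), 4(W), 2(W) — all W, so L
n=9: →7(W), 6(W), 5(W), 3(W) — all W, so L
n=10: →8(L), so W
n=11: →9(L), so W
n=12: →9(L), so W
n=13: →9(L), so W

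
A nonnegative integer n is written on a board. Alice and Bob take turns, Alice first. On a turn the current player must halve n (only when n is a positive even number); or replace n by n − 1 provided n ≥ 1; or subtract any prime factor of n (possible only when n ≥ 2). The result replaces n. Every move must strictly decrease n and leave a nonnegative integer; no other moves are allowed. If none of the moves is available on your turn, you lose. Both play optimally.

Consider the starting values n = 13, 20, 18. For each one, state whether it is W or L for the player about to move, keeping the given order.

13: W, 20: L, 18: W

Use the standard recursion: the mover loses at a terminal position; elsewhere, the mover wins exactly when some move hands the opponent an L position.
n=0: no move → L
n=1: reaches L-position 0 → W
n=2: reaches L-position 0 → W
n=3: reaches L-position 0 → W
n=4: only reaches 2(W), 3(W), all W → L
n=5: reaches L-position 0 → W
n=6: reaches L-position 4 → W
n=7: reaches L-position 0 → W
n=8: reaches L-position 4 → W
n=9: only reaches 6(W), 8(W), all W → L
n=10: reaches L-position 9 → W
n=11: reaches L-position 0 → W
n=12: reaches L-position 9 → W
n=13: reaches L-position 0 → W
n=14: only reaches 7(W), 12(W), 13(W), all W → L
n=15: reaches L-position 14 → W
n=16: reaches L-position 14 → W
n=17: reaches L-position 0 → W
n=18: reaches L-position 9 → W
n=19: reaches L-position 0 → W
n=20: only reaches 10(W), 15(W), 18(W), 19(W), all W → L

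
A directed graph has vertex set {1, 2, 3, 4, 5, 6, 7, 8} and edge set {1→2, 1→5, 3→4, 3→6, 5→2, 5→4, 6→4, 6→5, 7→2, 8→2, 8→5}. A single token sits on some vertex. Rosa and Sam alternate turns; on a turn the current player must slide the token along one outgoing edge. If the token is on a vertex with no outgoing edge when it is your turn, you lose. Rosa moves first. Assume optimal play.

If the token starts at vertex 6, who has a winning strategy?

Use the standard recursion: the mover loses at a terminal position; elsewhere, the mover wins exactly when some move hands the opponent an L position.
Every edge goes from a vertex to one that appears earlier in the order 4, 2, 5, 6, 7, 3, 8, 1, so processing vertices in that order labels each vertex after all of its successors.
4: no outgoing edge → L
2: no outgoing edge → L
5: →2(L), so W
6: →4(L), so W
7: →2(L), so W
3: →4(L), so W
8: →2(L), so W
1: →2(L), so W
From 6 Rosa can move to 4, reaching an L position.

Rosa wins.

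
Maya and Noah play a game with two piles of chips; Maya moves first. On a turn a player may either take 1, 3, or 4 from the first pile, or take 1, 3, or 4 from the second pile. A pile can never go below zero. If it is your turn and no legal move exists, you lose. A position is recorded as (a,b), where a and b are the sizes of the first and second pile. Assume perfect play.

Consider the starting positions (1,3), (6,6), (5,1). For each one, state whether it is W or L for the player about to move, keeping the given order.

Use the standard recursion: the mover loses at a terminal position; elsewhere, the mover wins exactly when some move hands the opponent an L position.
No move ever increases a pile, so every position that can arise here has a ≤ 6 and b ≤ 6; it is enough to label the cells with 0 ≤ a ≤ 6 and 0 ≤ b ≤ 6.
Every move lowers a or b (never raises either), so fill the grid row by row in increasing a, and left to right within a row: each cell's successors are then already labelled.
      b=0  b=1  b=2  b=3  b=4  b=5  b=6
a=0:    L    W    L    W    W    W    W
a=1:    W    L    W    L    W    W    W
a=2:    L    W    L    W    W    W    W
a=3:    W    L    W    L    W    W    W
a=4:    W    W    W    W    L    W    L
a=5:    W    W    W    W    W    L    W
a=6:    W    W    W    W    L    W    L
Cells with no legal move (terminal, hence L): (0,0).
The remaining L cells, each justified by listing all of its moves:
(0,2): →(0,1)(W) only, which is W, so L
(1,1): →(0,1)(W), (1,0)(W) — all W, so L
(1,3): →(0,3)(W), (1,2)(W), (1,0)(W) — all W, so L
(2,0): →(1,0)(W) only, which is W, so L
(2,2): →(1,2)(W), (2,1)(W) — all W, so L
(3,1): →(2,1)(W), (0,1)(W), (3,0)(W) — all W, so L
(3,3): →(2,3)(W), (0,3)(W), (3,2)(W), (3,0)(W) — all W, so L
(4,4): →(3,4)(W), (1,4)(W), (0,4)(W), (4,3)(W), (4,1)(W), (4,0)(W) — all W, so L
(4,6): →(3,6)(W), (1,6)(W), (0,6)(W), (4,5)(W), (4,3)(W), (4,2)(W) — all W, so L
(5,5): →(4,5)(W), (2,5)(W), (1,5)(W), (5,4)(W), (5,2)(W), (5,1)(W) — all W, so L
(6,4): →(5,4)(W), (3,4)(W), (2,4)(W), (6,3)(W), (6,1)(W), (6,0)(W) — all W, so L
(6,6): →(5,6)(W), (3,6)(W), (2,6)(W), (6,5)(W), (6,3)(W), (6,2)(W) — all W, so L
Every other cell has at least one move into one of the L cells above, so it is W.
(1,3): one of the L cells justified above, so L
(6,6): one of the L cells justified above, so L
(5,1): the move to (1,1) reaches an L cell, so W

(1,3): L, (6,6): L, (5,1): W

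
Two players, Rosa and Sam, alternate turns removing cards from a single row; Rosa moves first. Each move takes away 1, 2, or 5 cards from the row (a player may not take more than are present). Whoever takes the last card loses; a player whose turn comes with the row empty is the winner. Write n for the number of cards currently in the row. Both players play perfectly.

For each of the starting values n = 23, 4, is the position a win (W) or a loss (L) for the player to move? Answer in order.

Positions with no move are W. A position that does have a move is losing for the player to move precisely when every available move leads to a winning position for the opponent. Fill in the labels:
n=0: no move; the opponent has just taken the last card and therefore loses → W
n=1: →0(W) only, which is W, so L
n=2: →1(L), so W
n=3: →1(L), so W
n=4: →3(W), 2(W) — all W, so L
n=5: →4(L), so W
n=6: →4(L), so W
n=7: →6(W), 5(W), 2(W) — all W, so L
n=8: →7(L), so W
n=9: →7(L), so W
n=10: →9(W), 8(W), 5(W) — all W, so L
n=11: →10(L), so W
n=12: →10(L), so W
n=13: →12(W), 11(W), 8(W) — all W, so L
n=14: →13(L), so W
n=15: →13(L), so W
n=16: →15(W), 14(W), 11(W) — all W, so L
n=17: →16(L), so W
n=18: →16(L), so W
n=19: →18(W), 17(W), 14(W) — all W, so L
n=20: →19(L), so W
n=21: →19(L), so W
n=22: →21(W), 20(W), 17(W) — all W, so L
n=23: →22(L), so W

23: W, 4: L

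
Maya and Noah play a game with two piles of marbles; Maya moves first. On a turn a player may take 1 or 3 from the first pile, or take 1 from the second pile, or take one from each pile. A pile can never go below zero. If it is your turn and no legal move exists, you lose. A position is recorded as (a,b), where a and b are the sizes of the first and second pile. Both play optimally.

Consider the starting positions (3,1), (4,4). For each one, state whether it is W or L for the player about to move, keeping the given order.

Label each position W (a win for the player to move) or L (a loss). A position with no legal move is L; any other position is W exactly when some move reaches an L, and L when every move reaches a W.
No move ever increases a pile, so every position that can arise here has a ≤ 4 and b ≤ 4; it is enough to label the cells with 0 ≤ a ≤ 4 and 0 ≤ b ≤ 4.
Every move lowers a or b (never raises either), so fill the grid row by row in increasing a, and left to right within a row: each cell's successors are then already labelled.
      b=0  b=1  b=2  b=3  b=4
a=0:    L    W    L    W    L
a=1:    W    W    W    W    W
a=2:    L    W    L    W    L
a=3:    W    W    W    W    W
a=4:    L    W    L    W    L
Cells with no legal move (terminal, hence L): (0,0).
The remaining L cells, each justified by listing all of its moves:
(0,2): →(0,1)(W) only, which is W, so L
(0,4): →(0,3)(W) only, which is W, so L
(2,0): →(1,0)(W) only, which is W, so L
(2,2): →(1,2)(W), (2,1)(W), (1,1)(W) — all W, so L
(2,4): →(1,4)(W), (2,3)(W), (1,3)(W) — all W, so L
(4,0): →(3,0)(W), (1,0)(W) — all W, so L
(4,2): →(3,2)(W), (1,2)(W), (4,1)(W), (3,1)(W) — all W, so L
(4,4): →(3,4)(W), (1,4)(W), (4,3)(W), (3,3)(W) — all W, so L
Every other cell has at least one move into one of the L cells above, so it is W.
(3,1): the move to (2,0) reaches an L cell, so W
(4,4): one of the L cells justified above, so L

(3,1): W, (4,4): L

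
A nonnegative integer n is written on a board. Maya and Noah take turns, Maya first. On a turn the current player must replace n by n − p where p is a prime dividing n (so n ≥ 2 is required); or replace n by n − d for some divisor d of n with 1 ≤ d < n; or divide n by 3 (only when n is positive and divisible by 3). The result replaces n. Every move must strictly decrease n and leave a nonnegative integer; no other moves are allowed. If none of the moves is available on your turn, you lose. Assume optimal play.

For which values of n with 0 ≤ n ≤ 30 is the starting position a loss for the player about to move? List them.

0, 1, 4, 9, 14, 20, 26

Label each position W (a win for the player to move) or L (a loss). A position with no legal move is L; any other position is W exactly when some move reaches an L, and L when every move reaches a W.
n=0: no move → L
n=1: no move → L
n=2: reaches L-position 0 → W
n=3: reaches L-position 0 → W
n=4: only reaches 2(W), 3(W), all W → L
n=5: reaches L-position 0 → W
n=6: reaches L-position 4 → W
n=7: reaches L-position 0 → W
n=8: reaches L-position 4 → W
n=9: only reaches 3(W), 6(W), 8(W), all W → L
n=10: reaches L-position 9 → W
n=11: reaches L-position 0 → W
n=12: reaches L-position 4 → W
n=13: reaches L-position 0 → W
n=14: only reaches 7(W), 12(W), 13(W), all W → L
n=15: reaches L-position 14 → W
n=16: reaches L-position 14 → W
n=17: reaches L-position 0 → W
n=18: reaches L-position 9 → W
n=19: reaches L-position 0 → W
n=20: only reaches 10(W), 15(W), 16(W), 18(W), 19(W), all W → L
n=21: reaches L-position 14 → W
n=22: reaches L-position 20 → W
n=23: reaches L-position 0 → W
n=24: reaches L-position 20 → W
n=25: reaches L-position 20 → W
n=26: only reaches 13(W), 24(W), 25(W), all W → L
n=27: reaches L-position 9 → W
n=28: reaches L-position 14 → W
n=29: reaches L-position 0 → W
n=30: reaches L-position 20 → W
Reading off the rows marked L gives the requested list; there are 7 such values of n.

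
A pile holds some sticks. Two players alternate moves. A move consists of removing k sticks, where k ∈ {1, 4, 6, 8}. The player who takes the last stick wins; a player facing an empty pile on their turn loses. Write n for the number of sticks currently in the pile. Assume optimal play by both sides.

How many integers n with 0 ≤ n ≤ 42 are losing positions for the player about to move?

15

Classify positions by backward induction: terminal positions (no move available) are L. From any other position, the mover wins iff some move reaches an L.
n=0: no move → L
n=1: can move to 0, which is L ⇒ W
n=2: the only move is to 1(W), a W ⇒ L
n=3: can move to 2, which is L ⇒ W
n=4: can move to 0, which is L ⇒ W
n=5: moves to 4(W), 1(W); every one is W ⇒ L
n=6: can move to 5, which is L ⇒ W
n=7: moves to 6(W), 3(W), 1(W); every one is W ⇒ L
n=8: can move to 7, which is L ⇒ W
n=9: can move to 5, which is L ⇒ W
n=10: can move to 2, which is L ⇒ W
n=11: can move to 7, which is L ⇒ W
n=12: moves to 11(W), 8(W), 6(W), 4(W); every one is W ⇒ L
n=13: can move to 12, which is L ⇒ W
n=14: moves to 13(W), 10(W), 8(W), 6(W); every one is W ⇒ L
n=15: can move to 14, which is L ⇒ W
n=16: can move to 12, which is L ⇒ W
n=17: moves to 16(W), 13(W), 11(W), 9(W); every one is W ⇒ L
n=18: can move to 17, which is L ⇒ W
n=19: moves to 18(W), 15(W), 13(W), 11(W); every one is W ⇒ L
n=20: can move to 19, which is L ⇒ W
n=21: can move to 17, which is L ⇒ W
n=22: can move to 14, which is L ⇒ W
n=23: can move to 19, which is L ⇒ W
n=24: moves to 23(W), 20(W), 18(W), 16(W); every one is W ⇒ L
n=25: can move to 24, which is L ⇒ W
n=26: moves to 25(W), 22(W), 20(W), 18(W); every one is W ⇒ L
n=27: can move to 26, which is L ⇒ W
n=28: can move to 24, which is L ⇒ W
n=29: moves to 28(W), 25(W), 23(W), 21(W); every one is W ⇒ L
n=30: can move to 29, which is L ⇒ W
n=31: moves to 30(W), 27(W), 25(W), 23(W); every one is W ⇒ L
n=32: can move to 31, which is L ⇒ W
n=33: can move to 29, which is L ⇒ W
n=34: can move to 26, which is L ⇒ W
n=35: can move to 31, which is L ⇒ W
n=36: moves to 35(W), 32(W), 30(W), 28(W); every one is W ⇒ L
n=37: can move to 36, which is L ⇒ W
n=38: moves to 37(W), 34(W), 32(W), 30(W); every one is W ⇒ L
n=39: can move to 38, which is L ⇒ W
n=40: can move to 36, which is L ⇒ W
n=41: moves to 40(W), 37(W), 35(W), 33(W); every one is W ⇒ L
n=42: can move to 41, which is L ⇒ W
L entries with 0 ≤ n ≤ 42: n = 0, 2, 5, 7, 12, 14, 17, 19, 24, 26, 29, 31, 36, 38, 41; that makes 15.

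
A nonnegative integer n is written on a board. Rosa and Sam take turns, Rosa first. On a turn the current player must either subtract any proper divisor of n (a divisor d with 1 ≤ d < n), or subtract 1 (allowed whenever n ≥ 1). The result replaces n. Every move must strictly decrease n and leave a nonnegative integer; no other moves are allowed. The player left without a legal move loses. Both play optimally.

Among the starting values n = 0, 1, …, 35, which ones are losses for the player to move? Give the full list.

Use the standard recursion: the mover loses at a terminal position; elsewhere, the mover wins exactly when some move hands the opponent an L position.
n=0: no move → L
n=1: →0(L), so W
n=2: →1(W) only, which is W, so L
n=3: →2(L), so W
n=4: →2(L), so W
n=5: →4(W) only, which is W, so L
n=6: →5(L), so W
n=7: →6(W) only, which is W, so L
n=8: →7(L), so W
n=9: →6(W), 8(W) — all W, so L
n=10: →5(L), so W
n=11: →10(W) only, which is W, so L
n=12: →9(L), so W
n=13: →12(W) only, which is W, so L
n=14: →7(L), so W
n=15: →10(W), 12(W), 14(W) — all W, so L
n=16: →15(L), so W
n=17: →16(W) only, which is W, so L
n=18: →9(L), so W
n=19: →18(W) only, which is W, so L
n=20: →15(L), so W
n=21: →14(W), 18(W), 20(W) — all W, so L
n=22: →11(L), so W
n=23: →22(W) only, which is W, so L
n=24: →21(L), so W
n=25: →20(W), 24(W) — all W, so L
n=26: →13(L), so W
n=27: →18(W), 24(W), 26(W) — all W, so L
n=28: →21(L), so W
n=29: →28(W) only, which is W, so L
n=30: →15(L), so W
n=31: →30(W) only, which is W, so L
n=32: →31(L), so W
n=33: →22(W), 30(W), 32(W) — all W, so L
n=34: →17(L), so W
n=35: →28(W), 30(W), 34(W) — all W, so L
The losing starting values of n are exactly the entries labelled L in this table (18 of them).

0, 2, 5, 7, 9, 11, 13, 15, 17, 19, 21, 23, 25, 27, 29, 31, 33, 35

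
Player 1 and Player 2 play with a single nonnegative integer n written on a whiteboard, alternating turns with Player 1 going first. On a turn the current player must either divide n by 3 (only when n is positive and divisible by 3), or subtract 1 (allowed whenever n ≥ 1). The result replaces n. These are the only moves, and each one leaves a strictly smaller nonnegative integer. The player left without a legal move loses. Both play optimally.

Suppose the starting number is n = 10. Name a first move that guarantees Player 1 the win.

Move to 9.

Label each position W (a win for the player to move) or L (a loss). A position with no legal move is L; any other position is W exactly when some move reaches an L, and L when every move reaches a W.
n=0: no move → L
n=1: →0(L), so W
n=2: →1(W) only, which is W, so L
n=3: →2(L), so W
n=4: →3(W) only, which is W, so L
n=5: →4(L), so W
n=6: →2(L), so W
n=7: →6(W) only, which is W, so L
n=8: →7(L), so W
n=9: →3(W), 8(W) — all W, so L
n=10: →9(L), so W
From 10, the L positions reachable in one move are: 9.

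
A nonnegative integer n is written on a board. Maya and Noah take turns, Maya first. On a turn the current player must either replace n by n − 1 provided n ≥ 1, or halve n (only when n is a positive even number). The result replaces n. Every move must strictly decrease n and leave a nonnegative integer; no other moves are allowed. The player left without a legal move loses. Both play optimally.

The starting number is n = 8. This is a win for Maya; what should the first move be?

Move to 7.

Compute win/loss labels from the base case upward. A position with no move is L. Any other position is W if it can reach an L in one move, else L.
n=0: no move → L
n=1: reaches L-position 0 → W
n=2: only reaches 1(W), which is W → L
n=3: reaches L-position 2 → W
n=4: reaches L-position 2 → W
n=5: only reaches 4(W), which is W → L
n=6: reaches L-position 5 → W
n=7: only reaches 6(W), which is W → L
n=8: reaches L-position 7 → W
From 8, the L positions reachable in one move are: 7.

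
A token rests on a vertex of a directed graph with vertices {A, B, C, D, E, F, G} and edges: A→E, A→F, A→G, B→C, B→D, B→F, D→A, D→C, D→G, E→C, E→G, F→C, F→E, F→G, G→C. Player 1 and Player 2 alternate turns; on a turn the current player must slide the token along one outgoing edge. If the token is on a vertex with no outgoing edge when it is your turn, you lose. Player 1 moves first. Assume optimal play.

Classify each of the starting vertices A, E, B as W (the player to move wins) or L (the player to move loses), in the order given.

A: L, E: W, B: W

Positions with no move are L. A position that does have a move is losing for the player to move precisely when every available move leads to a winning position for the opponent. Fill in the labels:
Every edge goes from a vertex to one that appears earlier in the order C, G, E, F, A, D, B, so processing vertices in that order labels each vertex after all of its successors.
C: no outgoing edge → L
G: can move to C, which is L ⇒ W
E: can move to C, which is L ⇒ W
F: can move to C, which is L ⇒ W
A: moves to F(W), E(W), G(W); every one is W ⇒ L
D: can move to A, which is L ⇒ W
B: can move to C, which is L ⇒ W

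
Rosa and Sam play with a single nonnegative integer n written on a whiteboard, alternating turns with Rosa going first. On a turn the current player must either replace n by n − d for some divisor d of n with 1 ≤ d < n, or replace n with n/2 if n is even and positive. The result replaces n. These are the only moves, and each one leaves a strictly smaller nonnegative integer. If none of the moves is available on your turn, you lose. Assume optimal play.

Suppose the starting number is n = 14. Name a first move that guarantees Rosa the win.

Move to 7.

Build the W/L table. Terminal = L. A non-terminal position is W if it has a move to some L; otherwise it is L.
n=0: no move → L
n=1: no move → L
n=2: →1(L), so W
n=3: →2(W) only, which is W, so L
n=4: →3(L), so W
n=5: →4(W) only, which is W, so L
n=6: →3(L), so W
n=7: →6(W) only, which is W, so L
n=8: →7(L), so W
n=9: →6(W), 8(W) — all W, so L
n=10: →5(L), so W
n=11: →10(W) only, which is W, so L
n=12: →9(L), so W
n=13: →12(W) only, which is W, so L
n=14: →7(L), so W
From 14, the L positions reachable in one move are: 7, 13. Any move reaching one of these is winning.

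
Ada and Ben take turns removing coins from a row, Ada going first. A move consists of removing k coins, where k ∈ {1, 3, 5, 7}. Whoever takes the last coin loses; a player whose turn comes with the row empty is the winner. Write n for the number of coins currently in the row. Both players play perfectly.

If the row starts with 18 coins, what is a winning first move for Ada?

Build the W/L table. Terminal = W. A non-terminal position is W if it has a move to some L; otherwise it is L.
n=0: no move; the opponent has just taken the last coin and therefore loses → W
n=1: only reaches 0(W), which is W → L
n=2: reaches L-position 1 → W
n=3: only reaches 2(W), 0(W), all W → L
n=4: reaches L-position 3 → W
n=5: only reaches 4(W), 2(W), 0(W), all W → L
n=6: reaches L-position 5 → W
n=7: only reaches 6(W), 4(W), 2(W), 0(W), all W → L
n=8: reaches L-position 7 → W
n=9: only reaches 8(W), 6(W), 4(W), 2(W), all W → L
n=10: reaches L-position 9 → W
n=11: only reaches 10(W), 8(W), 6(W), 4(W), all W → L
n=12: reaches L-position 11 → W
n=13: only reaches 12(W), 10(W), 8(W), 6(W), all W → L
n=14: reaches L-position 13 → W
n=15: only reaches 14(W), 12(W), 10(W), 8(W), all W → L
n=16: reaches L-position 15 → W
n=17: only reaches 16(W), 14(W), 12(W), 10(W), all W → L
n=18: reaches L-position 17 → W
From 18, the L positions reachable in one move are: 17, 15, 13, 11. Any move reaching one of these is winning.

Remove 1, leaving 17.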